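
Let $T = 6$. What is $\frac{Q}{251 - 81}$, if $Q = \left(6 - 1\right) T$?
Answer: $\frac{3}{17} \approx 0.17647$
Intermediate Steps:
$Q = 30$ ($Q = \left(6 - 1\right) 6 = 5 \cdot 6 = 30$)
$\frac{Q}{251 - 81} = \frac{30}{251 - 81} = \frac{30}{170} = 30 \cdot \frac{1}{170} = \frac{3}{17}$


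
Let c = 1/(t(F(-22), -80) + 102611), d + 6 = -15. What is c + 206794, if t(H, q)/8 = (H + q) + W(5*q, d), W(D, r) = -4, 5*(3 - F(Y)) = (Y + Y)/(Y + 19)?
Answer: 316207257857/1529093 ≈ 2.0679e+5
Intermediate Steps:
F(Y) = 3 - 2*Y/(5*(19 + Y)) (F(Y) = 3 - (Y + Y)/(5*(Y + 19)) = 3 - 2*Y/(5*(19 + Y)))
d = -21 (d = -6 - 15 = -21)
t(H, q) = -32 + 8*H + 8*q (t(H, q) = 8*((H + q) - 4) = 8*(-4 + H + q) = -32 + 8*H + 8*q)
c = 15/1529093 (c = 1/((-32 + 8*((285 + 13*(-22))/(5*(19 - 22))) + 8*(-80)) + 102611) = 1/((-32 + 8*((1/5)*(285 - 286)/(-3)) - 640) + 102611) = 1/((-32 + 8*((1/5)*(-1/3)*(-1)) - 640) + 102611) = 1/((-32 + 8*(1/15) - 640) + 102611) = 1/((-32 + 8/15 - 640) + 102611) = 1/(-10072/15 + 102611) = 1/(1529093/15) = 15/1529093 ≈ 9.8097e-6)
c + 206794 = 15/1529093 + 206794 = 316207257857/1529093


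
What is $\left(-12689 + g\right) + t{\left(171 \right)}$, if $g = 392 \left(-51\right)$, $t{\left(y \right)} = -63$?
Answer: $-32744$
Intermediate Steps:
$g = -19992$
$\left(-12689 + g\right) + t{\left(171 \right)} = \left(-12689 - 19992\right) - 63 = -32681 - 63 = -32744$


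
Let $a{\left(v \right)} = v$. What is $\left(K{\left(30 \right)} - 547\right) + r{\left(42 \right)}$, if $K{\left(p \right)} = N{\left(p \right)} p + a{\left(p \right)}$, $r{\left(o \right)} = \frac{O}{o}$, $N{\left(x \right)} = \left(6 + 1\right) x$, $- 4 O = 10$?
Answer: $\frac{485767}{84} \approx 5782.9$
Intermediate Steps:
$O = - \frac{5}{2}$ ($O = \left(- \frac{1}{4}\right) 10 = - \frac{5}{2} \approx -2.5$)
$N{\left(x \right)} = 7 x$
$r{\left(o \right)} = - \frac{5}{2 o}$
$K{\left(p \right)} = p + 7 p^{2}$ ($K{\left(p \right)} = 7 p p + p = 7 p^{2} + p = p + 7 p^{2}$)
$\left(K{\left(30 \right)} - 547\right) + r{\left(42 \right)} = \left(30 \left(1 + 7 \cdot 30\right) - 547\right) - \frac{5}{2 \cdot 42} = \left(30 \left(1 + 210\right) - 547\right) - \frac{5}{84} = \left(30 \cdot 211 - 547\right) - \frac{5}{84} = \left(6330 - 547\right) - \frac{5}{84} = 5783 - \frac{5}{84} = \frac{485767}{84}$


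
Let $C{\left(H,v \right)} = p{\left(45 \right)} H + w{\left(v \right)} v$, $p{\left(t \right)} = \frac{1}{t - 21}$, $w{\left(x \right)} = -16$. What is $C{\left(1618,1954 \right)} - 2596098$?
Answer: $- \frac{31527535}{12} \approx -2.6273 \cdot 10^{6}$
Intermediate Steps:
$p{\left(t \right)} = \frac{1}{-21 + t}$
$C{\left(H,v \right)} = - 16 v + \frac{H}{24}$ ($C{\left(H,v \right)} = \frac{H}{-21 + 45} - 16 v = \frac{H}{24} - 16 v = - 16 v + \frac{H}{24}$)
$C{\left(1618,1954 \right)} - 2596098 = \left(\left(-16\right) 1954 + \frac{1}{24} \cdot 1618\right) - 2596098 = \left(-31264 + \frac{809}{12}\right) - 2596098 = - \frac{374359}{12} - 2596098 = - \frac{31527535}{12}$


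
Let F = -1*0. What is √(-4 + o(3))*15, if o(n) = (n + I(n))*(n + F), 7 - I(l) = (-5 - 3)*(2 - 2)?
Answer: 15*√26 ≈ 76.485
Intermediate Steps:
F = 0
I(l) = 7 (I(l) = 7 - (-5 - 3)*(2 - 2) = 7 - (-8)*0 = 7 - 1*0 = 7 + 0 = 7)
o(n) = n*(7 + n) (o(n) = (n + 7)*(n + 0) = (7 + n)*n = n*(7 + n))
√(-4 + o(3))*15 = √(-4 + 3*(7 + 3))*15 = √(-4 + 3*10)*15 = √(-4 + 30)*15 = √26*15 = 15*√26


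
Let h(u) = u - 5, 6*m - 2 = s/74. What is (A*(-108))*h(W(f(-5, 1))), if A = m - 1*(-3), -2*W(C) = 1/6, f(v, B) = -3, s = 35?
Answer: 277245/148 ≈ 1873.3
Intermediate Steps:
W(C) = -1/12 (W(C) = -1/2/6 = -1/2*1/6 = -1/12)
m = 61/148 (m = 1/3 + (35/74)/6 = 1/3 + (35*(1/74))/6 = 1/3 + (1/6)*(35/74) = 1/3 + 35/444 = 61/148 ≈ 0.41216)
h(u) = -5 + u
A = 505/148 (A = 61/148 - 1*(-3) = 61/148 + 3 = 505/148 ≈ 3.4122)
(A*(-108))*h(W(f(-5, 1))) = ((505/148)*(-108))*(-5 - 1/12) = -13635/37*(-61/12) = 277245/148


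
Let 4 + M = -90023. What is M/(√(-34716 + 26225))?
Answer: 12861*I*√8491/1213 ≈ 977.0*I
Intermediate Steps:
M = -90027 (M = -4 - 90023 = -90027)
M/(√(-34716 + 26225)) = -90027/√(-34716 + 26225) = -90027*(-I*√8491/8491) = -(-12861)*I*√8491/1213 = 12861*I*√8491/1213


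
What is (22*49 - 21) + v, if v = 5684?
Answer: 6741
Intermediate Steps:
(22*49 - 21) + v = (22*49 - 21) + 5684 = (1078 - 21) + 5684 = 1057 + 5684 = 6741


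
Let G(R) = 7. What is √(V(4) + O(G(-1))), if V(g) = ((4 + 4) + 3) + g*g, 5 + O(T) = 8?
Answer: √30 ≈ 5.4772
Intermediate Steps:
O(T) = 3 (O(T) = -5 + 8 = 3)
V(g) = 11 + g² (V(g) = (8 + 3) + g² = 11 + g²)
√(V(4) + O(G(-1))) = √((11 + 4²) + 3) = √((11 + 16) + 3) = √(27 + 3) = √30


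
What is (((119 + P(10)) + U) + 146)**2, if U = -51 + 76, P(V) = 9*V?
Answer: 144400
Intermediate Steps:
U = 25
(((119 + P(10)) + U) + 146)**2 = (((119 + 9*10) + 25) + 146)**2 = (((119 + 90) + 25) + 146)**2 = ((209 + 25) + 146)**2 = (234 + 146)**2 = 380**2 = 144400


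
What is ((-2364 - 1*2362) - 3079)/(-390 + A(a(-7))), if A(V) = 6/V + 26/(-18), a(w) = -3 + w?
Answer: 351225/17642 ≈ 19.908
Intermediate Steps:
A(V) = -13/9 + 6/V (A(V) = 6/V + 26*(-1/18) = 6/V - 13/9 = -13/9 + 6/V)
((-2364 - 1*2362) - 3079)/(-390 + A(a(-7))) = ((-2364 - 1*2362) - 3079)/(-390 + (-13/9 + 6/(-3 - 7))) = ((-2364 - 2362) - 3079)/(-390 + (-13/9 + 6/(-10))) = (-4726 - 3079)/(-390 + (-13/9 + 6*(-⅒))) = -7805/(-390 + (-13/9 - ⅗)) = -7805/(-390 - 92/45) = -7805/(-17642/45) = -7805*(-45/17642) = 351225/17642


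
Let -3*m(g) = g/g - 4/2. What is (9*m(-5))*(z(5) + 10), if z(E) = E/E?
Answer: 33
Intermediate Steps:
z(E) = 1
m(g) = 1/3 (m(g) = -(g/g - 4/2)/3 = -(1 - 4*1/2)/3 = -(1 - 2)/3 = -1/3*(-1) = 1/3)
(9*m(-5))*(z(5) + 10) = (9*(1/3))*(1 + 10) = 3*11 = 33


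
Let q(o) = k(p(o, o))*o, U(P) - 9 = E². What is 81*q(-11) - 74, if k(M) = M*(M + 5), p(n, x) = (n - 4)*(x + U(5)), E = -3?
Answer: -9355574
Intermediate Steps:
U(P) = 18 (U(P) = 9 + (-3)² = 9 + 9 = 18)
p(n, x) = (-4 + n)*(18 + x) (p(n, x) = (n - 4)*(x + 18) = (-4 + n)*(18 + x))
k(M) = M*(5 + M)
q(o) = o*(-72 + o² + 14*o)*(-67 + o² + 14*o) (q(o) = ((-72 - 4*o + 18*o + o*o)*(5 + (-72 - 4*o + 18*o + o*o)))*o = ((-72 - 4*o + 18*o + o²)*(5 + (-72 - 4*o + 18*o + o²)))*o = ((-72 + o² + 14*o)*(5 + (-72 + o² + 14*o)))*o = ((-72 + o² + 14*o)*(-67 + o² + 14*o))*o = o*(-72 + o² + 14*o)*(-67 + o² + 14*o))
81*q(-11) - 74 = 81*(-11*(-72 + (-11)² + 14*(-11))*(-67 + (-11)² + 14*(-11))) - 74 = 81*(-11*(-72 + 121 - 154)*(-67 + 121 - 154)) - 74 = 81*(-11*(-105)*(-100)) - 74 = 81*(-115500) - 74 = -9355500 - 74 = -9355574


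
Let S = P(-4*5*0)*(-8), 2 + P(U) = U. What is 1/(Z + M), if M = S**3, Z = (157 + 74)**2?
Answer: 1/57457 ≈ 1.7404e-5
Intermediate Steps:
P(U) = -2 + U
S = 16 (S = (-2 - 4*5*0)*(-8) = (-2 - 20*0)*(-8) = (-2 + 0)*(-8) = -2*(-8) = 16)
Z = 53361 (Z = 231**2 = 53361)
M = 4096 (M = 16**3 = 4096)
1/(Z + M) = 1/(53361 + 4096) = 1/57457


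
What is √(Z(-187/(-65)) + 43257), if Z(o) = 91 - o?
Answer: √183133145/65 ≈ 208.19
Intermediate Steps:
√(Z(-187/(-65)) + 43257) = √((91 - (-187)/(-65)) + 43257) = √((91 - (-187)*(-1)/65) + 43257) = √((91 - 1*187/65) + 43257) = √((91 - 187/65) + 43257) = √(5728/65 + 43257) = √(2817433/65) = √183133145/65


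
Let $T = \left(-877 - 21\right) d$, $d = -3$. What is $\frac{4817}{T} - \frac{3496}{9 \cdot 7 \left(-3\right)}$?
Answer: $\frac{3442879}{169722} \approx 20.285$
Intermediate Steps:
$T = 2694$ ($T = \left(-877 - 21\right) \left(-3\right) = \left(-898\right) \left(-3\right) = 2694$)
$\frac{4817}{T} - \frac{3496}{9 \cdot 7 \left(-3\right)} = \frac{4817}{2694} - \frac{3496}{9 \cdot 7 \left(-3\right)} = 4817 \cdot \frac{1}{2694} - \frac{3496}{63 \left(-3\right)} = \frac{4817}{2694} - \frac{3496}{-189} = \frac{4817}{2694} - - \frac{3496}{189} = \frac{4817}{2694} + \frac{3496}{189} = \frac{3442879}{169722}$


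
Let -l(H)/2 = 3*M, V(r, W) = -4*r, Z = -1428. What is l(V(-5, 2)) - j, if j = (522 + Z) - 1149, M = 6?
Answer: 2019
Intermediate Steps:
l(H) = -36 (l(H) = -6*6 = -2*18 = -36)
j = -2055 (j = (522 - 1428) - 1149 = -906 - 1149 = -2055)
l(V(-5, 2)) - j = -36 - 1*(-2055) = -36 + 2055 = 2019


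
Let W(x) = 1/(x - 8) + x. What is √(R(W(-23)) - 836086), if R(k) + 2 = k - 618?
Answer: 10*I*√8040966/31 ≈ 914.73*I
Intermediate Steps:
W(x) = x + 1/(-8 + x) (W(x) = 1/(-8 + x) + x = x + 1/(-8 + x))
R(k) = -620 + k (R(k) = -2 + (k - 618) = -2 + (-618 + k) = -620 + k)
√(R(W(-23)) - 836086) = √((-620 + (1 + (-23)² - 8*(-23))/(-8 - 23)) - 836086) = √((-620 + (1 + 529 + 184)/(-31)) - 836086) = √((-620 - 1/31*714) - 836086) = √((-620 - 714/31) - 836086) = √(-19934/31 - 836086) = √(-25938600/31) = 10*I*√8040966/31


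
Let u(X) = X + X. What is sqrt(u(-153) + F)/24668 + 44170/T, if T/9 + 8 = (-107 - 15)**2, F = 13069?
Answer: 22085/66942 + sqrt(12763)/24668 ≈ 0.33449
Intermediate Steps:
u(X) = 2*X
T = 133884 (T = -72 + 9*(-107 - 15)**2 = -72 + 9*(-122)**2 = -72 + 9*14884 = -72 + 133956 = 133884)
sqrt(u(-153) + F)/24668 + 44170/T = sqrt(2*(-153) + 13069)/24668 + 44170/133884 = sqrt(-306 + 13069)*(1/24668) + 44170*(1/133884) = sqrt(12763)*(1/24668) + 22085/66942 = sqrt(12763)/24668 + 22085/66942 = 22085/66942 + sqrt(12763)/24668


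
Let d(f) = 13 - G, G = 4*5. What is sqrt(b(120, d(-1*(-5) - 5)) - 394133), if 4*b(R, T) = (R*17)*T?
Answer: I*sqrt(397703) ≈ 630.64*I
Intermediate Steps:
G = 20
d(f) = -7 (d(f) = 13 - 1*20 = 13 - 20 = -7)
b(R, T) = 17*R*T/4 (b(R, T) = ((R*17)*T)/4 = ((17*R)*T)/4 = (17*R*T)/4 = 17*R*T/4)
sqrt(b(120, d(-1*(-5) - 5)) - 394133) = sqrt((17/4)*120*(-7) - 394133) = sqrt(-3570 - 394133) = sqrt(-397703) = I*sqrt(397703)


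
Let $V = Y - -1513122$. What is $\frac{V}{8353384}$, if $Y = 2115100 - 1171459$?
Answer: $\frac{2456763}{8353384} \approx 0.2941$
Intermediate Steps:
$Y = 943641$ ($Y = 2115100 - 1171459 = 943641$)
$V = 2456763$ ($V = 943641 - -1513122 = 943641 + 1513122 = 2456763$)
$\frac{V}{8353384} = \frac{2456763}{8353384}$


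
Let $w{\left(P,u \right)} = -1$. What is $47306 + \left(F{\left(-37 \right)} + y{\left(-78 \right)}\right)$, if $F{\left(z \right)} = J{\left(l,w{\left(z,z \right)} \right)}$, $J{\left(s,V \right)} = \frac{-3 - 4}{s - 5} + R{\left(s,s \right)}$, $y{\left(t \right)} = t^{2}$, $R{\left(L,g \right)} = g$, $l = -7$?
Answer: $\frac{640603}{12} \approx 53384.0$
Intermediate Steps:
$J{\left(s,V \right)} = s - \frac{7}{-5 + s}$ ($J{\left(s,V \right)} = \frac{-3 - 4}{s - 5} + s = - \frac{7}{-5 + s} + s = s - \frac{7}{-5 + s}$)
$F{\left(z \right)} = - \frac{77}{12}$ ($F{\left(z \right)} = \frac{-7 + \left(-7\right)^{2} - -35}{-5 - 7} = \frac{-7 + 49 + 35}{-12} = \left(- \frac{1}{12}\right) 77 = - \frac{77}{12}$)
$47306 + \left(F{\left(-37 \right)} + y{\left(-78 \right)}\right) = 47306 - \left(\frac{77}{12} - \left(-78\right)^{2}\right) = 47306 + \left(- \frac{77}{12} + 6084\right) = 47306 + \frac{72931}{12} = \frac{640603}{12}$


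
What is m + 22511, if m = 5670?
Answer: 28181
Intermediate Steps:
m + 22511 = 5670 + 22511 = 28181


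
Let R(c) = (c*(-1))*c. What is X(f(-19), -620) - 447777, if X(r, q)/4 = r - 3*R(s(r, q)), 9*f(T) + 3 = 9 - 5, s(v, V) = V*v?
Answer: -10552367/27 ≈ -3.9083e+5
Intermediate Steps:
f(T) = 1/9 (f(T) = -1/3 + (9 - 5)/9 = -1/3 + (1/9)*4 = -1/3 + 4/9 = 1/9)
R(c) = -c**2 (R(c) = (-c)*c = -c**2)
X(r, q) = 4*r + 12*q**2*r**2 (X(r, q) = 4*(r - (-3)*(q*r)**2) = 4*(r - (-3)*q**2*r**2) = 4*(r + 3*q**2*r**2) = 4*r + 12*q**2*r**2)
X(f(-19), -620) - 447777 = 4*(1/9)*(1 + 3*(1/9)*(-620)**2) - 447777 = 4*(1/9)*(1 + 3*(1/9)*384400) - 447777 = 4*(1/9)*(1 + 384400/3) - 447777 = 4*(1/9)*(384403/3) - 447777 = 1537612/27 - 447777 = -10552367/27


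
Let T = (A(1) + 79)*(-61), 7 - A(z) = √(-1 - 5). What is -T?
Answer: 5246 - 61*I*√6 ≈ 5246.0 - 149.42*I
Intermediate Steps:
A(z) = 7 - I*√6 (A(z) = 7 - √(-1 - 5) = 7 - √(-6) = 7 - I*√6)
T = -5246 + 61*I*√6 (T = ((7 - I*√6) + 79)*(-61) = (86 - I*√6)*(-61) = -5246 + 61*I*√6 ≈ -5246.0 + 149.42*I)
-T = -(-5246 + 61*I*√6) = 5246 - 61*I*√6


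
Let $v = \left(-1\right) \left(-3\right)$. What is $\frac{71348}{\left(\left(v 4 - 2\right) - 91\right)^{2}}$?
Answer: $\frac{71348}{6561} \approx 10.875$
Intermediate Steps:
$v = 3$
$\frac{71348}{\left(\left(v 4 - 2\right) - 91\right)^{2}} = \frac{71348}{\left(\left(3 \cdot 4 - 2\right) - 91\right)^{2}} = \frac{71348}{\left(\left(12 - 2\right) - 91\right)^{2}} = \frac{71348}{\left(10 - 91\right)^{2}} = \frac{71348}{\left(-81\right)^{2}} = \frac{71348}{6561}$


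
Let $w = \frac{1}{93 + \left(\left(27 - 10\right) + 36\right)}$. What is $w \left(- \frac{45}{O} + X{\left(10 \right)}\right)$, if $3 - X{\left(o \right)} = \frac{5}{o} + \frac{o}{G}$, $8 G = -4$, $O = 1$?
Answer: $- \frac{45}{292} \approx -0.15411$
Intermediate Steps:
$G = - \frac{1}{2}$ ($G = \frac{1}{8} \left(-4\right) = - \frac{1}{2} \approx -0.5$)
$w = \frac{1}{146}$ ($w = \frac{1}{93 + \left(17 + 36\right)} = \frac{1}{93 + 53} = \frac{1}{146} \approx 0.0068493$)
$X{\left(o \right)} = 3 - \frac{5}{o} + 2 o$ ($X{\left(o \right)} = 3 - \left(\frac{5}{o} + \frac{o}{- \frac{1}{2}}\right) = 3 - \left(\frac{5}{o} + o \left(-2\right)\right) = 3 - \left(\frac{5}{o} - 2 o\right) = 3 - \left(- 2 o + \frac{5}{o}\right) = 3 + \left(- \frac{5}{o} + 2 o\right) = 3 - \frac{5}{o} + 2 o$)
$w \left(- \frac{45}{O} + X{\left(10 \right)}\right) = \frac{- \frac{45}{1} + \left(3 - \frac{5}{10} + 2 \cdot 10\right)}{146} = \frac{\left(-45\right) 1 + \left(3 - \frac{1}{2} + 20\right)}{146} = \frac{-45 + \left(3 - \frac{1}{2} + 20\right)}{146} = \frac{-45 + \frac{45}{2}}{146} = \frac{1}{146} \left(- \frac{45}{2}\right) = - \frac{45}{292}$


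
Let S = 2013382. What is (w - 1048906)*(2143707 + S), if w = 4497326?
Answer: 14335388849380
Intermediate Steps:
(w - 1048906)*(2143707 + S) = (4497326 - 1048906)*(2143707 + 2013382) = 3448420*4157089 = 14335388849380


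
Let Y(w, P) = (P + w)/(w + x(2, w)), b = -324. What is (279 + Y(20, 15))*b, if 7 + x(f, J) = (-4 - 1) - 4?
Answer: -93231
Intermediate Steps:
x(f, J) = -16 (x(f, J) = -7 + ((-4 - 1) - 4) = -7 + (-5 - 4) = -7 - 9 = -16)
Y(w, P) = (P + w)/(-16 + w) (Y(w, P) = (P + w)/(w - 16) = (P + w)/(-16 + w))
(279 + Y(20, 15))*b = (279 + (15 + 20)/(-16 + 20))*(-324) = (279 + 35/4)*(-324) = (1151/4)*(-324) = -93231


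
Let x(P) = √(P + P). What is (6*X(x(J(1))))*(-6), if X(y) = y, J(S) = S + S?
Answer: -72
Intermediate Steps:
J(S) = 2*S
x(P) = √2*√P (x(P) = √(2*P) = √2*√P)
(6*X(x(J(1))))*(-6) = (6*(√2*√(2*1)))*(-6) = (6*(√2*√2))*(-6) = (6*2)*(-6) = 12*(-6) = -72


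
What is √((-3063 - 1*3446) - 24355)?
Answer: 4*I*√1929 ≈ 175.68*I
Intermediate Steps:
√((-3063 - 1*3446) - 24355) = √((-3063 - 3446) - 24355) = √(-6509 - 24355) = √(-30864) = 4*I*√1929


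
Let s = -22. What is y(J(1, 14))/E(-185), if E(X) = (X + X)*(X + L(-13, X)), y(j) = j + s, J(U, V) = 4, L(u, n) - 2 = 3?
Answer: -1/3700 ≈ -0.00027027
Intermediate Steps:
L(u, n) = 5 (L(u, n) = 2 + 3 = 5)
y(j) = -22 + j (y(j) = j - 22 = -22 + j)
E(X) = 2*X*(5 + X) (E(X) = (X + X)*(X + 5) = (2*X)*(5 + X) = 2*X*(5 + X))
y(J(1, 14))/E(-185) = (-22 + 4)/((2*(-185)*(5 - 185))) = -18/(2*(-185)*(-180)) = -18/66600 = -18*1/66600 = -1/3700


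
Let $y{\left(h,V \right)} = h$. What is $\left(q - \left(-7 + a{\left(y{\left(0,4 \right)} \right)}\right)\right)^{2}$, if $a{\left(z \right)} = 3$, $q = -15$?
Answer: $121$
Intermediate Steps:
$\left(q - \left(-7 + a{\left(y{\left(0,4 \right)} \right)}\right)\right)^{2} = \left(-15 + \left(7 - 3\right)\right)^{2} = \left(-15 + 4\right)^{2} = \left(-11\right)^{2} = 121$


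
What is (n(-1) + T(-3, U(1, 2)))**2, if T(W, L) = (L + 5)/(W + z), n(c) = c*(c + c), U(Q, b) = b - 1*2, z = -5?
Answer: 121/64 ≈ 1.8906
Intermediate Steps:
U(Q, b) = -2 + b (U(Q, b) = b - 2 = -2 + b)
n(c) = 2*c**2 (n(c) = c*(2*c) = 2*c**2)
T(W, L) = (5 + L)/(-5 + W) (T(W, L) = (L + 5)/(W - 5) = (5 + L)/(-5 + W))
(n(-1) + T(-3, U(1, 2)))**2 = (2*(-1)**2 + (5 + (-2 + 2))/(-5 - 3))**2 = (2*1 + (5 + 0)/(-8))**2 = (2 - 1/8*5)**2 = (2 - 5/8)**2 = (11/8)**2 = 121/64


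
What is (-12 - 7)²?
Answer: 361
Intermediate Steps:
(-12 - 7)² = (-19)² = 361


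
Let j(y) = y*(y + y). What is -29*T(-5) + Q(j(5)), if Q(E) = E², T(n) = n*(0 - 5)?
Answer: 1775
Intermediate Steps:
T(n) = -5*n (T(n) = n*(-5) = -5*n)
j(y) = 2*y² (j(y) = y*(2*y) = 2*y²)
-29*T(-5) + Q(j(5)) = -(-145)*(-5) + (2*5²)² = -29*25 + (2*25)² = -725 + 50² = -725 + 2500 = 1775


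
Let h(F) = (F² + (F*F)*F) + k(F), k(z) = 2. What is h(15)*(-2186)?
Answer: -7873972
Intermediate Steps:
h(F) = 2 + F² + F³ (h(F) = (F² + (F*F)*F) + 2 = (F² + F²*F) + 2 = (F² + F³) + 2 = 2 + F² + F³)
h(15)*(-2186) = (2 + 15² + 15³)*(-2186) = (2 + 225 + 3375)*(-2186) = 3602*(-2186) = -7873972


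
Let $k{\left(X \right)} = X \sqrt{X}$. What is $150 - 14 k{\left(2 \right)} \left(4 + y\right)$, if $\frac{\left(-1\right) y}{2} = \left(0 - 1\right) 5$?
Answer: $150 - 392 \sqrt{2} \approx -404.37$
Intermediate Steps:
$k{\left(X \right)} = X^{\frac{3}{2}}$
$y = 10$ ($y = - 2 \left(0 - 1\right) 5 = - 2 \left(\left(-1\right) 5\right) = \left(-2\right) \left(-5\right) = 10$)
$150 - 14 k{\left(2 \right)} \left(4 + y\right) = 150 - 14 \cdot 2^{\frac{3}{2}} \left(4 + 10\right) = 150 - 14 \cdot 2 \sqrt{2} \cdot 14 = 150 - 14 \cdot 28 \sqrt{2} = 150 - 392 \sqrt{2}$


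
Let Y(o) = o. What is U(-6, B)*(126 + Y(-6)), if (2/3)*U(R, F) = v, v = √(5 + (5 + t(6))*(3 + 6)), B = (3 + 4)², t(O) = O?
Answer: 360*√26 ≈ 1835.6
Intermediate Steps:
B = 49 (B = 7² = 49)
v = 2*√26 (v = √(5 + (5 + 6)*(3 + 6)) = √(5 + 11*9) = √(5 + 99) = √104 = 2*√26 ≈ 10.198)
U(R, F) = 3*√26 (U(R, F) = 3*(2*√26)/2 = 3*√26)
U(-6, B)*(126 + Y(-6)) = (3*√26)*(126 - 6) = (3*√26)*120 = 360*√26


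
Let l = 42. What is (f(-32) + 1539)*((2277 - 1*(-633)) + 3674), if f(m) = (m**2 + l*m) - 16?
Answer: 7920552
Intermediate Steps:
f(m) = -16 + m**2 + 42*m (f(m) = (m**2 + 42*m) - 16 = -16 + m**2 + 42*m)
(f(-32) + 1539)*((2277 - 1*(-633)) + 3674) = ((-16 + (-32)**2 + 42*(-32)) + 1539)*((2277 - 1*(-633)) + 3674) = ((-16 + 1024 - 1344) + 1539)*((2277 + 633) + 3674) = (-336 + 1539)*(2910 + 3674) = 1203*6584 = 7920552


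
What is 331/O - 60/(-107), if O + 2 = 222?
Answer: 48617/23540 ≈ 2.0653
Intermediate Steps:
O = 220 (O = -2 + 222 = 220)
331/O - 60/(-107) = 331/220 - 60/(-107) = 331*(1/220) - 60*(-1/107) = 331/220 + 60/107 = 48617/23540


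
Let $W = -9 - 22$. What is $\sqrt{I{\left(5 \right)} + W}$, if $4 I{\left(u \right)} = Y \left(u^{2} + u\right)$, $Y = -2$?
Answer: $i \sqrt{46} \approx 6.7823 i$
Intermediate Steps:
$W = -31$ ($W = -9 - 22 = -31$)
$I{\left(u \right)} = - \frac{u}{2} - \frac{u^{2}}{2}$ ($I{\left(u \right)} = \frac{\left(-2\right) \left(u^{2} + u\right)}{4} = \frac{\left(-2\right) \left(u + u^{2}\right)}{4} = \frac{- 2 u - 2 u^{2}}{4} = - \frac{u}{2} - \frac{u^{2}}{2}$)
$\sqrt{I{\left(5 \right)} + W} = \sqrt{\left(- \frac{1}{2}\right) 5 \left(1 + 5\right) - 31} = \sqrt{\left(- \frac{1}{2}\right) 5 \cdot 6 - 31} = \sqrt{-15 - 31} = \sqrt{-46} = i \sqrt{46}$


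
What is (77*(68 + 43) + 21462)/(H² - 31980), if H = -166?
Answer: -4287/632 ≈ -6.7832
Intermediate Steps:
(77*(68 + 43) + 21462)/(H² - 31980) = (77*(68 + 43) + 21462)/((-166)² - 31980) = (77*111 + 21462)/(27556 - 31980) = (8547 + 21462)/(-4424) = 30009*(-1/4424) = -4287/632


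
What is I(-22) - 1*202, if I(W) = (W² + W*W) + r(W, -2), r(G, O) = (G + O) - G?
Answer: 764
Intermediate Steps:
r(G, O) = O
I(W) = -2 + 2*W² (I(W) = (W² + W*W) - 2 = (W² + W²) - 2 = 2*W² - 2 = -2 + 2*W²)
I(-22) - 1*202 = (-2 + 2*(-22)²) - 1*202 = (-2 + 2*484) - 202 = (-2 + 968) - 202 = 966 - 202 = 764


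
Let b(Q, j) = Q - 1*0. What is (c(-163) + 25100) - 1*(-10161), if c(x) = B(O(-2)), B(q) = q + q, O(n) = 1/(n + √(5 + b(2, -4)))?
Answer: 105787/3 + 2*√7/3 ≈ 35264.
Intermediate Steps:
b(Q, j) = Q (b(Q, j) = Q + 0 = Q)
O(n) = 1/(n + √7) (O(n) = 1/(n + √(5 + 2)) = 1/(n + √7))
B(q) = 2*q
c(x) = 2/(-2 + √7)
(c(-163) + 25100) - 1*(-10161) = ((4/3 + 2*√7/3) + 25100) - 1*(-10161) = (75304/3 + 2*√7/3) + 10161 = 105787/3 + 2*√7/3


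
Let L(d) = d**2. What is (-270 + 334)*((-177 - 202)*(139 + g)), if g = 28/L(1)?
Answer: -4050752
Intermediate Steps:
g = 28 (g = 28/(1**2) = 28/1 = 28*1 = 28)
(-270 + 334)*((-177 - 202)*(139 + g)) = (-270 + 334)*((-177 - 202)*(139 + 28)) = 64*(-379*167) = 64*(-63293) = -4050752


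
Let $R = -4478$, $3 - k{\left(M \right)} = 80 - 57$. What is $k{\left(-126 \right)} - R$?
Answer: $4458$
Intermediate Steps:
$k{\left(M \right)} = -20$ ($k{\left(M \right)} = 3 - \left(80 - 57\right) = 3 - 23 = -20$)
$k{\left(-126 \right)} - R = -20 - -4478 = -20 + 4478 = 4458$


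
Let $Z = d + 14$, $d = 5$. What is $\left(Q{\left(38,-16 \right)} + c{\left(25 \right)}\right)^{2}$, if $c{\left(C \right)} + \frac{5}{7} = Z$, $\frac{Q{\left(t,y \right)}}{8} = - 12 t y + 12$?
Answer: $\frac{167588709376}{49} \approx 3.4202 \cdot 10^{9}$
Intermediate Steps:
$Q{\left(t,y \right)} = 96 - 96 t y$ ($Q{\left(t,y \right)} = 8 \left(- 12 t y + 12\right) = 8 \left(12 - 12 t y\right) = 96 - 96 t y$)
$Z = 19$ ($Z = 5 + 14 = 19$)
$c{\left(C \right)} = \frac{128}{7}$ ($c{\left(C \right)} = - \frac{5}{7} + 19 = \frac{128}{7}$)
$\left(Q{\left(38,-16 \right)} + c{\left(25 \right)}\right)^{2} = \left(\left(96 - 3648 \left(-16\right)\right) + \frac{128}{7}\right)^{2} = \left(\left(96 + 58368\right) + \frac{128}{7}\right)^{2} = \left(58464 + \frac{128}{7}\right)^{2} = \left(\frac{409376}{7}\right)^{2} = \frac{167588709376}{49}$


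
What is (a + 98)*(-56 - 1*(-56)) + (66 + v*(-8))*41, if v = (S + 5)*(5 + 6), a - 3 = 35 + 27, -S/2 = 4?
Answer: 13530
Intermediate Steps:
S = -8 (S = -2*4 = -8)
a = 65 (a = 3 + (35 + 27) = 3 + 62 = 65)
v = -33 (v = (-8 + 5)*(5 + 6) = -3*11 = -33)
(a + 98)*(-56 - 1*(-56)) + (66 + v*(-8))*41 = (65 + 98)*(-56 - 1*(-56)) + (66 - 33*(-8))*41 = 163*(-56 + 56) + (66 + 264)*41 = 163*0 + 330*41 = 0 + 13530 = 13530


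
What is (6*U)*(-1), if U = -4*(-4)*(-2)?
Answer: 192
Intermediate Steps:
U = -32 (U = 16*(-2) = -32)
(6*U)*(-1) = (6*(-32))*(-1) = -192*(-1) = 192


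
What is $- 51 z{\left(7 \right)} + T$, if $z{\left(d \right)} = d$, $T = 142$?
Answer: $-215$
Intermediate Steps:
$- 51 z{\left(7 \right)} + T = \left(-51\right) 7 + 142 = -357 + 142 = -215$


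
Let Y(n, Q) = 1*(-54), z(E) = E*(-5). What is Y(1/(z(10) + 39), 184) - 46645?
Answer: -46699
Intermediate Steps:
z(E) = -5*E
Y(n, Q) = -54
Y(1/(z(10) + 39), 184) - 46645 = -54 - 46645 = -46699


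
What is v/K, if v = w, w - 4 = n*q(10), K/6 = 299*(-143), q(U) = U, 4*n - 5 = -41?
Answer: 43/128271 ≈ 0.00033523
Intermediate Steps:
n = -9 (n = 5/4 + (¼)*(-41) = 5/4 - 41/4 = -9)
K = -256542 (K = 6*(299*(-143)) = 6*(-42757) = -256542)
w = -86 (w = 4 - 9*10 = 4 - 90 = -86)
v = -86
v/K = -86/(-256542) = -86*(-1/256542) = 43/128271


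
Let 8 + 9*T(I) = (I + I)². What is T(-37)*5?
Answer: 27340/9 ≈ 3037.8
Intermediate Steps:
T(I) = -8/9 + 4*I²/9 (T(I) = -8/9 + (I + I)²/9 = -8/9 + (2*I)²/9 = -8/9 + (4*I²)/9 = -8/9 + 4*I²/9)
T(-37)*5 = (-8/9 + (4/9)*(-37)²)*5 = (-8/9 + (4/9)*1369)*5 = (-8/9 + 5476/9)*5 = (5468/9)*5 = 27340/9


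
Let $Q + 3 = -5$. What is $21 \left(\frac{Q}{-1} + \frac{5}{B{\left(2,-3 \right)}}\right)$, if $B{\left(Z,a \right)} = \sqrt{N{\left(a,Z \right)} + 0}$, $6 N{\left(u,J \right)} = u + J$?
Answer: $168 - 105 i \sqrt{6} \approx 168.0 - 257.2 i$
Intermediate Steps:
$Q = -8$ ($Q = -3 - 5 = -8$)
$N{\left(u,J \right)} = \frac{J}{6} + \frac{u}{6}$ ($N{\left(u,J \right)} = \frac{u + J}{6} = \frac{J + u}{6} = \frac{J}{6} + \frac{u}{6}$)
$B{\left(Z,a \right)} = \sqrt{\frac{Z}{6} + \frac{a}{6}}$ ($B{\left(Z,a \right)} = \sqrt{\left(\frac{Z}{6} + \frac{a}{6}\right) + 0} = \sqrt{\frac{Z}{6} + \frac{a}{6}}$)
$21 \left(\frac{Q}{-1} + \frac{5}{B{\left(2,-3 \right)}}\right) = 21 \left(- \frac{8}{-1} + \frac{5}{\frac{1}{6} \sqrt{6 \cdot 2 + 6 \left(-3\right)}}\right) = 21 \left(\left(-8\right) \left(-1\right) + \frac{5}{\frac{1}{6} \sqrt{12 - 18}}\right) = 21 \left(8 + \frac{5}{\frac{1}{6} \sqrt{-6}}\right) = 21 \left(8 + \frac{5}{\frac{1}{6} i \sqrt{6}}\right) = 21 \left(8 + 5 \left(- i \sqrt{6}\right)\right) = 21 \left(8 - 5 i \sqrt{6}\right) = 168 - 105 i \sqrt{6}$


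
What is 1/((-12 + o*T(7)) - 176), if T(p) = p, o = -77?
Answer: -1/727 ≈ -0.0013755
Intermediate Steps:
1/((-12 + o*T(7)) - 176) = 1/((-12 - 77*7) - 176) = 1/((-12 - 539) - 176) = 1/(-551 - 176) = 1/(-727) = -1/727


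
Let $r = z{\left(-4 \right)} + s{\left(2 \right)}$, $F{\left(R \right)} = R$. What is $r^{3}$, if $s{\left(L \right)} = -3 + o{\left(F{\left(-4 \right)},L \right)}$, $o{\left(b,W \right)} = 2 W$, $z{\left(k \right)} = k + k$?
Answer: $-343$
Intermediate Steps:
$z{\left(k \right)} = 2 k$
$s{\left(L \right)} = -3 + 2 L$
$r = -7$ ($r = 2 \left(-4\right) + \left(-3 + 2 \cdot 2\right) = -8 + \left(-3 + 4\right) = -8 + 1 = -7$)
$r^{3} = \left(-7\right)^{3} = -343$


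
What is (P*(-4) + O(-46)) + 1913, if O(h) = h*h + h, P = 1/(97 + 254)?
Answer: 1398029/351 ≈ 3983.0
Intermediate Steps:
P = 1/351 ≈ 0.0028490
O(h) = h + h² (O(h) = h² + h = h + h²)
(P*(-4) + O(-46)) + 1913 = ((1/351)*(-4) - 46*(1 - 46)) + 1913 = (-4/351 - 46*(-45)) + 1913 = (-4/351 + 2070) + 1913 = 726566/351 + 1913 = 1398029/351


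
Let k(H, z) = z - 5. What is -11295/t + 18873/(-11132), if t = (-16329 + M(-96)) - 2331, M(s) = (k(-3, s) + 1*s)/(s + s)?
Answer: -173193849/158887036 ≈ -1.0900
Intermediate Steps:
k(H, z) = -5 + z
M(s) = (-5 + 2*s)/(2*s) (M(s) = ((-5 + s) + 1*s)/(s + s) = ((-5 + s) + s)/((2*s)) = (-5 + 2*s)*(1/(2*s)) = (-5 + 2*s)/(2*s))
t = -3582523/192 (t = (-16329 + (-5/2 - 96)/(-96)) - 2331 = (-16329 - 1/96*(-197/2)) - 2331 = (-16329 + 197/192) - 2331 = -3134971/192 - 2331 = -3582523/192 ≈ -18659.)
-11295/t + 18873/(-11132) = -11295/(-3582523/192) + 18873/(-11132) = -11295*(-192/3582523) + 18873*(-1/11132) = 8640/14273 - 18873/11132 = -173193849/158887036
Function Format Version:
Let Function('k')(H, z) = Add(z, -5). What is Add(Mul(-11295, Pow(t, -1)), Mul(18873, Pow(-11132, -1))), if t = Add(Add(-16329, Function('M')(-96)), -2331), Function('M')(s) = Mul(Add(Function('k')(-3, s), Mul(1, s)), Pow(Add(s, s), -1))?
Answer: Rational(-173193849, 158887036) ≈ -1.0900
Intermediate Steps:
Function('k')(H, z) = Add(-5, z)
Function('M')(s) = Mul(Rational(1, 2), Pow(s, -1), Add(-5, Mul(2, s))) (Function('M')(s) = Mul(Add(Add(-5, s), Mul(1, s)), Pow(Add(s, s), -1)) = Mul(Add(Add(-5, s), s), Pow(Mul(2, s), -1)) = Mul(Add(-5, Mul(2, s)), Mul(Rational(1, 2), Pow(s, -1))) = Mul(Rational(1, 2), Pow(s, -1), Add(-5, Mul(2, s))))
t = Rational(-3582523, 192) (t = Add(Add(-16329, Mul(Pow(-96, -1), Add(Rational(-5, 2), -96))), -2331) = Add(Add(-16329, Mul(Rational(-1, 96), Rational(-197, 2))), -2331) = Add(Add(-16329, Rational(197, 192)), -2331) = Add(Rational(-3134971, 192), -2331) = Rational(-3582523, 192) ≈ -18659.)
Add(Mul(-11295, Pow(t, -1)), Mul(18873, Pow(-11132, -1))) = Add(Mul(-11295, Pow(Rational(-3582523, 192), -1)), Mul(18873, Pow(-11132, -1))) = Add(Mul(-11295, Rational(-192, 3582523)), Mul(18873, Rational(-1, 11132))) = Add(Rational(8640, 14273), Rational(-18873, 11132)) = Rational(-173193849, 158887036)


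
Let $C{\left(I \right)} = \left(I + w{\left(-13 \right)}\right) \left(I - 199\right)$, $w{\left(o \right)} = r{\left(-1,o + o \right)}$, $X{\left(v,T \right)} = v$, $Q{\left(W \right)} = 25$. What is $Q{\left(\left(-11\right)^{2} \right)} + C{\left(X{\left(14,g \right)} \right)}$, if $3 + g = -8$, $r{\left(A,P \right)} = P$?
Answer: $2245$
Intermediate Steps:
$g = -11$ ($g = -3 - 8 = -11$)
$w{\left(o \right)} = 2 o$ ($w{\left(o \right)} = o + o = 2 o$)
$C{\left(I \right)} = \left(-199 + I\right) \left(-26 + I\right)$ ($C{\left(I \right)} = \left(I + 2 \left(-13\right)\right) \left(I - 199\right) = \left(I - 26\right) \left(-199 + I\right) = \left(-26 + I\right) \left(-199 + I\right) = \left(-199 + I\right) \left(-26 + I\right)$)
$Q{\left(\left(-11\right)^{2} \right)} + C{\left(X{\left(14,g \right)} \right)} = 25 + \left(5174 + 14^{2} - 3150\right) = 25 + \left(5174 + 196 - 3150\right) = 25 + 2220 = 2245$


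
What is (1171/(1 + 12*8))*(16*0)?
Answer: 0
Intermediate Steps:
(1171/(1 + 12*8))*(16*0) = (1171/(1 + 96))*0 = (1171/97)*0 = 0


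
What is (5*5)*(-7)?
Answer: -175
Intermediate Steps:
(5*5)*(-7) = 25*(-7) = -175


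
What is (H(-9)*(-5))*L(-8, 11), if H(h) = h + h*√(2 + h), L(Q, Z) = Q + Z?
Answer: 135 + 135*I*√7 ≈ 135.0 + 357.18*I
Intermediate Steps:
(H(-9)*(-5))*L(-8, 11) = (-9*(1 + √(2 - 9))*(-5))*(-8 + 11) = (-9*(1 + √(-7))*(-5))*3 = (-9*(1 + I*√7)*(-5))*3 = ((-9 - 9*I*√7)*(-5))*3 = (45 + 45*I*√7)*3 = 135 + 135*I*√7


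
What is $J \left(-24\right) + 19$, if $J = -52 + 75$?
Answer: $-533$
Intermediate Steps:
$J = 23$
$J \left(-24\right) + 19 = 23 \left(-24\right) + 19 = -552 + 19 = -533$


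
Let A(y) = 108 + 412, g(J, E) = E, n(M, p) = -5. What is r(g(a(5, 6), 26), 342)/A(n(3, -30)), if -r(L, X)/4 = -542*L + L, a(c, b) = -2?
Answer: 541/5 ≈ 108.20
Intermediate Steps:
A(y) = 520
r(L, X) = 2164*L (r(L, X) = -4*(-542*L + L) = -(-2164)*L = 2164*L)
r(g(a(5, 6), 26), 342)/A(n(3, -30)) = (2164*26)/520 = 56264*(1/520) = 541/5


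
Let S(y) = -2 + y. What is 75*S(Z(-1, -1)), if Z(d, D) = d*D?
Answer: -75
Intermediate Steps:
Z(d, D) = D*d
75*S(Z(-1, -1)) = 75*(-2 - 1*(-1)) = 75*(-2 + 1) = 75*(-1) = -75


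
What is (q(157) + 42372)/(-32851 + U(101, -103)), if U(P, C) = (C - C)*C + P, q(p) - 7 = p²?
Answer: -33514/16375 ≈ -2.0467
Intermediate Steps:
q(p) = 7 + p²
U(P, C) = P (U(P, C) = 0*C + P = 0 + P = P)
(q(157) + 42372)/(-32851 + U(101, -103)) = ((7 + 157²) + 42372)/(-32851 + 101) = ((7 + 24649) + 42372)/(-32750) = (24656 + 42372)*(-1/32750) = 67028*(-1/32750) = -33514/16375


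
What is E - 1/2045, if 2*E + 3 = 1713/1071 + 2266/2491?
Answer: -447249392/1818591915 ≈ -0.24593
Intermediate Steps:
E = -218269/889287 (E = -3/2 + (1713/1071 + 2266/2491)/2 = -3/2 + (1713*(1/1071) + 2266*(1/2491))/2 = -3/2 + (571/357 + 2266/2491)/2 = -3/2 + (½)*(2231323/889287) = -3/2 + 2231323/1778574 = -218269/889287 ≈ -0.24544)
E - 1/2045 = -218269/889287 - 1/2045 = -447249392/1818591915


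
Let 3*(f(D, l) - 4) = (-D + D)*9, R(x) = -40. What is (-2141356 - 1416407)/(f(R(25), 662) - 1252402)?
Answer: 1185921/417466 ≈ 2.8408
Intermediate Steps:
f(D, l) = 4 (f(D, l) = 4 + ((-D + D)*9)/3 = 4 + (0*9)/3 = 4 + (⅓)*0 = 4 + 0 = 4)
(-2141356 - 1416407)/(f(R(25), 662) - 1252402) = (-2141356 - 1416407)/(4 - 1252402) = -3557763/(-1252398) = -3557763*(-1/1252398) = 1185921/417466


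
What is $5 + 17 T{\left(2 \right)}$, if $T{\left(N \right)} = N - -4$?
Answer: $107$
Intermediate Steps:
$T{\left(N \right)} = 4 + N$ ($T{\left(N \right)} = N + 4 = 4 + N$)
$5 + 17 T{\left(2 \right)} = 5 + 17 \left(4 + 2\right) = 5 + 17 \cdot 6 = 5 + 102 = 107$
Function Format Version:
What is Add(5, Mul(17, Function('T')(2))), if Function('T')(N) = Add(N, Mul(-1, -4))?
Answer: 107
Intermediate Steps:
Function('T')(N) = Add(4, N) (Function('T')(N) = Add(N, 4) = Add(4, N))
Add(5, Mul(17, Function('T')(2))) = Add(5, Mul(17, Add(4, 2))) = Add(5, Mul(17, 6)) = Add(5, 102) = 107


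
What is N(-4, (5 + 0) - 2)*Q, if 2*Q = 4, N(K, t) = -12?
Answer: -24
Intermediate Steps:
Q = 2 (Q = (½)*4 = 2)
N(-4, (5 + 0) - 2)*Q = -12*2 = -24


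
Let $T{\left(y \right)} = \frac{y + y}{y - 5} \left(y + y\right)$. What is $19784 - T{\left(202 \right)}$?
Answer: $\frac{3734232}{197} \approx 18956.0$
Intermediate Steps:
$T{\left(y \right)} = \frac{4 y^{2}}{-5 + y}$ ($T{\left(y \right)} = \frac{2 y}{-5 + y} 2 y = \frac{4 y^{2}}{-5 + y}$)
$19784 - T{\left(202 \right)} = 19784 - \frac{4 \cdot 202^{2}}{-5 + 202} = 19784 - 4 \cdot 40804 \cdot \frac{1}{197} = 19784 - \frac{163216}{197} = \frac{3734232}{197}$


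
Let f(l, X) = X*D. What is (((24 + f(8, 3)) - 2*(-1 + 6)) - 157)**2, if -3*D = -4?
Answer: 19321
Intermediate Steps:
D = 4/3 (D = -1/3*(-4) = 4/3 ≈ 1.3333)
f(l, X) = 4*X/3 (f(l, X) = X*(4/3) = 4*X/3)
(((24 + f(8, 3)) - 2*(-1 + 6)) - 157)**2 = (((24 + (4/3)*3) - 2*(-1 + 6)) - 157)**2 = (((24 + 4) - 2*5) - 157)**2 = ((28 - 10) - 157)**2 = (18 - 157)**2 = (-139)**2 = 19321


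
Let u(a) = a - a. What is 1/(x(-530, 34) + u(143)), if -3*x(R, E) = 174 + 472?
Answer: -3/646 ≈ -0.0046440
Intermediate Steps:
u(a) = 0
x(R, E) = -646/3 (x(R, E) = -(174 + 472)/3 = -⅓*646 = -646/3)
1/(x(-530, 34) + u(143)) = 1/(-646/3 + 0) = 1/(-646/3) = -3/646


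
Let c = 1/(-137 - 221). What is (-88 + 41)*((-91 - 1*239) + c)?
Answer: 5552627/358 ≈ 15510.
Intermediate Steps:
c = -1/358 (c = 1/(-358) = -1/358 ≈ -0.0027933)
(-88 + 41)*((-91 - 1*239) + c) = (-88 + 41)*((-91 - 1*239) - 1/358) = -47*((-91 - 239) - 1/358) = -47*(-330 - 1/358) = -47*(-118141/358) = 5552627/358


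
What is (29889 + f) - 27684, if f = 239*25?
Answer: 8180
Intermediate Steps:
f = 5975
(29889 + f) - 27684 = (29889 + 5975) - 27684 = 35864 - 27684 = 8180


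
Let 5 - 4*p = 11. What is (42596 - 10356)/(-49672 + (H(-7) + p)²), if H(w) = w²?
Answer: -128960/189663 ≈ -0.67994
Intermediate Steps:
p = -3/2 (p = 5/4 - ¼*11 = 5/4 - 11/4 = -3/2 ≈ -1.5000)
(42596 - 10356)/(-49672 + (H(-7) + p)²) = (42596 - 10356)/(-49672 + ((-7)² - 3/2)²) = 32240/(-49672 + (49 - 3/2)²) = 32240/(-49672 + (95/2)²) = 32240/(-49672 + 9025/4) = 32240/(-189663/4) = 32240*(-4/189663) = -128960/189663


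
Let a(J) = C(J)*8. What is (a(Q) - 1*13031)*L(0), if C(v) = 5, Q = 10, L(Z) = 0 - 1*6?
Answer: 77946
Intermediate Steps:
L(Z) = -6 (L(Z) = 0 - 6 = -6)
a(J) = 40 (a(J) = 5*8 = 40)
(a(Q) - 1*13031)*L(0) = (40 - 1*13031)*(-6) = (40 - 13031)*(-6) = -12991*(-6) = 77946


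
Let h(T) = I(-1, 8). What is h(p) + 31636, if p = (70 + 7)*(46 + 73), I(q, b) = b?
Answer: 31644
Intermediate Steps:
p = 9163 (p = 77*119 = 9163)
h(T) = 8
h(p) + 31636 = 8 + 31636 = 31644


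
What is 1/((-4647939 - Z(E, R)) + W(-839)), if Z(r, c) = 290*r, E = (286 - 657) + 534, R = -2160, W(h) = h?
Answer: -1/4696048 ≈ -2.1294e-7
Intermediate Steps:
E = 163 (E = -371 + 534 = 163)
1/((-4647939 - Z(E, R)) + W(-839)) = 1/((-4647939 - 290*163) - 839) = 1/((-4647939 - 1*47270) - 839) = 1/((-4647939 - 47270) - 839) = 1/(-4695209 - 839) = 1/(-4696048) = -1/4696048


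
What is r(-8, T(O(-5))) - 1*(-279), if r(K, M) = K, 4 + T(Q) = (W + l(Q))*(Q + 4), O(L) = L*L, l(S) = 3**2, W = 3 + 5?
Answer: 271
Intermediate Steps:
W = 8
l(S) = 9
O(L) = L**2
T(Q) = 64 + 17*Q (T(Q) = -4 + (8 + 9)*(Q + 4) = -4 + 17*(4 + Q) = -4 + (68 + 17*Q) = 64 + 17*Q)
r(-8, T(O(-5))) - 1*(-279) = -8 - 1*(-279) = -8 + 279 = 271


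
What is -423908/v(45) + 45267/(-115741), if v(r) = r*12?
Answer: -12271995002/15625035 ≈ -785.41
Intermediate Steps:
v(r) = 12*r
-423908/v(45) + 45267/(-115741) = -423908/(12*45) + 45267/(-115741) = -423908/540 + 45267*(-1/115741) = -423908*1/540 - 45267/115741 = -105977/135 - 45267/115741 = -12271995002/15625035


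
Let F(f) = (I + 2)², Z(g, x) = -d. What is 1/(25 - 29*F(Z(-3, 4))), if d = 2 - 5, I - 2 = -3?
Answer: -¼ ≈ -0.25000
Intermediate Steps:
I = -1 (I = 2 - 3 = -1)
d = -3
Z(g, x) = 3 (Z(g, x) = -1*(-3) = 3)
F(f) = 1 (F(f) = (-1 + 2)² = 1² = 1)
1/(25 - 29*F(Z(-3, 4))) = 1/(25 - 29*1) = 1/(25 - 29) = 1/(-4) = -¼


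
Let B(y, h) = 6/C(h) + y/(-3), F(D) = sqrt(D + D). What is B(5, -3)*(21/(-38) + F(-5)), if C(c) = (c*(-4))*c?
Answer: 77/76 - 11*I*sqrt(10)/6 ≈ 1.0132 - 5.7975*I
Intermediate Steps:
C(c) = -4*c**2 (C(c) = (-4*c)*c = -4*c**2)
F(D) = sqrt(2)*sqrt(D) (F(D) = sqrt(2*D) = sqrt(2)*sqrt(D))
B(y, h) = -3/(2*h**2) - y/3 (B(y, h) = 6/((-4*h**2)) + y/(-3) = 6*(-1/(4*h**2)) + y*(-1/3) = -3/(2*h**2) - y/3)
B(5, -3)*(21/(-38) + F(-5)) = (-3/2/(-3)**2 - 1/3*5)*(21/(-38) + sqrt(2)*sqrt(-5)) = (-3/2*1/9 - 5/3)*(21*(-1/38) + sqrt(2)*(I*sqrt(5))) = (-1/6 - 5/3)*(-21/38 + I*sqrt(10)) = -11*(-21/38 + I*sqrt(10))/6 = 77/76 - 11*I*sqrt(10)/6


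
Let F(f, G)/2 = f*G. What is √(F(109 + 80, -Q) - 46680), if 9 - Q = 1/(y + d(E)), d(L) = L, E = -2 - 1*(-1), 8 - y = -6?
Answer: 8*I*√132171/13 ≈ 223.73*I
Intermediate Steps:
y = 14 (y = 8 - 1*(-6) = 8 + 6 = 14)
E = -1 (E = -2 + 1 = -1)
Q = 116/13 (Q = 9 - 1/(14 - 1) = 9 - 1/13 = 116/13 ≈ 8.9231)
F(f, G) = 2*G*f (F(f, G) = 2*(f*G) = 2*(G*f) = 2*G*f)
√(F(109 + 80, -Q) - 46680) = √(2*(-1*116/13)*(109 + 80) - 46680) = √(2*(-116/13)*189 - 46680) = √(-43848/13 - 46680) = √(-650688/13) = 8*I*√132171/13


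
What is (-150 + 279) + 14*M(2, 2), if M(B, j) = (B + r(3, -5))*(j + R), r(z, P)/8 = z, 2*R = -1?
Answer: 675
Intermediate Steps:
R = -1/2 (R = (1/2)*(-1) = -1/2 ≈ -0.50000)
r(z, P) = 8*z
M(B, j) = (24 + B)*(-1/2 + j) (M(B, j) = (B + 8*3)*(j - 1/2) = (B + 24)*(-1/2 + j) = (24 + B)*(-1/2 + j))
(-150 + 279) + 14*M(2, 2) = (-150 + 279) + 14*(-12 + 24*2 - 1/2*2 + 2*2) = 129 + 14*(-12 + 48 - 1 + 4) = 129 + 14*39 = 129 + 546 = 675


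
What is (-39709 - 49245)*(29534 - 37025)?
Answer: 666354414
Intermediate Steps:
(-39709 - 49245)*(29534 - 37025) = -88954*(-7491) = 666354414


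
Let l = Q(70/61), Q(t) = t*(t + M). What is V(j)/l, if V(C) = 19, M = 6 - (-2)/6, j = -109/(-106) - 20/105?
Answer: 212097/95830 ≈ 2.2133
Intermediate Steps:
j = 1865/2226 (j = -109*(-1/106) - 20*1/105 = 109/106 - 4/21 = 1865/2226 ≈ 0.83783)
M = 19/3 (M = 6 - (-2)/6 = 6 - 1*(-1/3) = 6 + 1/3 = 19/3 ≈ 6.3333)
Q(t) = t*(19/3 + t) (Q(t) = t*(t + 19/3) = t*(19/3 + t))
l = 95830/11163 (l = (70/61)*(19 + 3*(70/61))/3 = (70*(1/61))*(19 + 3*(70*(1/61)))/3 = (1/3)*(70/61)*(19 + 3*(70/61)) = (1/3)*(70/61)*(19 + 210/61) = (1/3)*(70/61)*(1369/61) = 95830/11163 ≈ 8.5846)
V(j)/l = 19/(95830/11163) = 19*(11163/95830) = 212097/95830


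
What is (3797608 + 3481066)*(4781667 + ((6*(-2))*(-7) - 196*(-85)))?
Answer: 34926069387014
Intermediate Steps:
(3797608 + 3481066)*(4781667 + ((6*(-2))*(-7) - 196*(-85))) = 7278674*(4781667 + (-12*(-7) + 16660)) = 7278674*(4781667 + (84 + 16660)) = 7278674*(4781667 + 16744) = 7278674*4798411 = 34926069387014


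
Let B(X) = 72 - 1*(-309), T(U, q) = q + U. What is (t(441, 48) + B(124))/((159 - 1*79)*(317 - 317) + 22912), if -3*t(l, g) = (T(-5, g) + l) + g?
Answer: 611/68736 ≈ 0.0088891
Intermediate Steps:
T(U, q) = U + q
t(l, g) = 5/3 - 2*g/3 - l/3 (t(l, g) = -(((-5 + g) + l) + g)/3 = -((-5 + g + l) + g)/3 = -(-5 + l + 2*g)/3 = 5/3 - 2*g/3 - l/3)
B(X) = 381 (B(X) = 72 + 309 = 381)
(t(441, 48) + B(124))/((159 - 1*79)*(317 - 317) + 22912) = ((5/3 - ⅔*48 - ⅓*441) + 381)/((159 - 1*79)*(317 - 317) + 22912) = ((5/3 - 32 - 147) + 381)/((159 - 79)*0 + 22912) = (-532/3 + 381)/(80*0 + 22912) = 611/(3*(0 + 22912)) = (611/3)/22912 = (611/3)*(1/22912) = 611/68736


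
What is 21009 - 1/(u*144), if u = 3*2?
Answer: 18151775/864 ≈ 21009.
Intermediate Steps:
u = 6
21009 - 1/(u*144) = 21009 - 1/(6*144) = 21009 - 1/864 = 18151775/864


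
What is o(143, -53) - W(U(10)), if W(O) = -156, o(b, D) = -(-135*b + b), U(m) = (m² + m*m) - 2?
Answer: 19318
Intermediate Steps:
U(m) = -2 + 2*m² (U(m) = (m² + m²) - 2 = 2*m² - 2 = -2 + 2*m²)
o(b, D) = 134*b (o(b, D) = -(-134)*b = 134*b)
o(143, -53) - W(U(10)) = 134*143 - 1*(-156) = 19162 + 156 = 19318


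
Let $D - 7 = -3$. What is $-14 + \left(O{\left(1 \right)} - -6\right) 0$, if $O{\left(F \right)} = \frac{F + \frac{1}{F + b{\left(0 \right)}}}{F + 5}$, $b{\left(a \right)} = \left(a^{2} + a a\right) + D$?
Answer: $-14$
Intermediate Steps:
$D = 4$ ($D = 7 - 3 = 4$)
$b{\left(a \right)} = 4 + 2 a^{2}$ ($b{\left(a \right)} = \left(a^{2} + a a\right) + 4 = \left(a^{2} + a^{2}\right) + 4 = 2 a^{2} + 4 = 4 + 2 a^{2}$)
$O{\left(F \right)} = \frac{F + \frac{1}{4 + F}}{5 + F}$ ($O{\left(F \right)} = \frac{F + \frac{1}{F + \left(4 + 2 \cdot 0^{2}\right)}}{F + 5} = \frac{F + \frac{1}{F + \left(4 + 2 \cdot 0\right)}}{5 + F} = \frac{F + \frac{1}{F + \left(4 + 0\right)}}{5 + F} = \frac{F + \frac{1}{F + 4}}{5 + F} = \frac{F + \frac{1}{4 + F}}{5 + F}$)
$-14 + \left(O{\left(1 \right)} - -6\right) 0 = -14 + \left(\frac{1 + 1^{2} + 4 \cdot 1}{20 + 1^{2} + 9 \cdot 1} - -6\right) 0 = -14 + \left(\frac{1 + 1 + 4}{20 + 1 + 9} + 6\right) 0 = -14 + \left(\frac{1}{30} \cdot 6 + 6\right) 0 = -14 + \left(\frac{1}{5} + 6\right) 0 = -14 + \frac{31}{5} \cdot 0 = -14 + 0 = -14$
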